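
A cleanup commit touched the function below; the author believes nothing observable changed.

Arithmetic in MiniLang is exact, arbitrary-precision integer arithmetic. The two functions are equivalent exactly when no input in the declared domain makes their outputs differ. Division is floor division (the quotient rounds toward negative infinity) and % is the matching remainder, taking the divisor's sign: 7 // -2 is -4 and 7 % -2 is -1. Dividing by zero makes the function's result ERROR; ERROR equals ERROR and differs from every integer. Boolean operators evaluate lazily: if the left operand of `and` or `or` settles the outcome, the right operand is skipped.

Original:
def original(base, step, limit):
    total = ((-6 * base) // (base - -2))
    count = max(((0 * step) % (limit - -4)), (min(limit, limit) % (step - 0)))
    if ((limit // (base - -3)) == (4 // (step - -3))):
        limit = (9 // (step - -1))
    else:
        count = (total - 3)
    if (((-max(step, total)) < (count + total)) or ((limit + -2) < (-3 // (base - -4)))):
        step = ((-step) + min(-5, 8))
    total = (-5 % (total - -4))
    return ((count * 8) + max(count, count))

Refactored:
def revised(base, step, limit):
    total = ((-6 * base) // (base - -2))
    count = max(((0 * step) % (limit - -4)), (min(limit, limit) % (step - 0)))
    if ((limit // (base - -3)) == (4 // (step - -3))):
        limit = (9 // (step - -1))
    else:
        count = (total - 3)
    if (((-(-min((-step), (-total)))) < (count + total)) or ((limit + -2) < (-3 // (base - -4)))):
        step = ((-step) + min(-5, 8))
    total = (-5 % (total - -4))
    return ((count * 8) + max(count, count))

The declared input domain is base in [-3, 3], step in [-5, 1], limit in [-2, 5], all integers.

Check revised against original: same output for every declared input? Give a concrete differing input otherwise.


The two versions differ — the changes include min/max/abs usage differs.
As a probe, take base=-3, step=-4, limit=-1: original runs total becomes -18; next count becomes 0; next hits division by zero so the output is ERROR; revised runs total becomes -18; next count becomes 0; next hits division by zero so the output is ERROR; both end at ERROR.
Across all 392 domain points the two functions coincide.
verdict: equivalent


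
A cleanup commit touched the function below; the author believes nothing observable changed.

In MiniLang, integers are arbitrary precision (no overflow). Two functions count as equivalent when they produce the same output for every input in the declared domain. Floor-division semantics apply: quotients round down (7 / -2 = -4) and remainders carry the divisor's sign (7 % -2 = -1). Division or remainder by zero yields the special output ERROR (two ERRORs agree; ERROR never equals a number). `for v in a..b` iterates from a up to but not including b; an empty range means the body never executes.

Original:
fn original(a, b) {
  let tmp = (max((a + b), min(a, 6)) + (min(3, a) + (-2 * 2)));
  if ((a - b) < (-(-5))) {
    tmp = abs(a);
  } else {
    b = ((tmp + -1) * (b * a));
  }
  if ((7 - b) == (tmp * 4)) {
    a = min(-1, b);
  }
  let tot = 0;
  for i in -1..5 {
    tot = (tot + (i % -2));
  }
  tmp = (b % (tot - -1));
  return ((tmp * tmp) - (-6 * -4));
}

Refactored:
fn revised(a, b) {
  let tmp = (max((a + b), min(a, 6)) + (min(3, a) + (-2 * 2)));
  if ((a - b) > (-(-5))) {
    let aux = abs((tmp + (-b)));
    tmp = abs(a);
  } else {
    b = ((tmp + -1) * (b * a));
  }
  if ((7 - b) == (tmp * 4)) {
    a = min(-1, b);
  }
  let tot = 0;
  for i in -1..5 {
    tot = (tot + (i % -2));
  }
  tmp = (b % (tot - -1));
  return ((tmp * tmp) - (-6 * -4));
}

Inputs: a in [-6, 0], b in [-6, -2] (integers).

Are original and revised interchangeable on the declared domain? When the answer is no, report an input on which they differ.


Not equivalent: a=-6, b=-5 separates them (-23 vs -24).
original: tmp = -16; ((a - b) < (-(-5))) -> true; tmp = 6; ((7 - b) == (tmp * 4)) -> false; tot = 0; [i=-1]; tot = -1; [i=0]; tot = -1; [i=1]; tot = -2; [i=2]; tot = -2; [i=3]; tot = -3; [i=4]; tot = -3; tmp = -1; return -23
revised: tmp = -16; ((a - b) > (-(-5))) -> false; b = -510; ((7 - b) == (tmp * 4)) -> false; tot = 0; [i=-1]; tot = -1; [i=0]; tot = -1; [i=1]; tot = -2; [i=2]; tot = -2; [i=3]; tot = -3; [i=4]; tot = -3; tmp = 0; return -24
verdict: not equivalent; witness: a=-6, b=-5


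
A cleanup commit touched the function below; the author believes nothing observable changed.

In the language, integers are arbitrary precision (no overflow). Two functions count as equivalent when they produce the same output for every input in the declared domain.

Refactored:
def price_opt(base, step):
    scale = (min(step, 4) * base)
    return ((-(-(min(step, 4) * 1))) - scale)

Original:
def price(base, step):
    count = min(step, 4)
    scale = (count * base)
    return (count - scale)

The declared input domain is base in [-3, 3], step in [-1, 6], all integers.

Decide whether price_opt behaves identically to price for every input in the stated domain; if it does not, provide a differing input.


The two versions differ — the changes include statement counts differ, and constant usage differs, and arithmetic usage differs, and min/max/abs usage differs, and local variable names differ.
As a probe, take base=-1, step=2: price runs count = 2; scale = -2; return 4; price_opt runs scale = -2; return 4; both end at 4.
Every one of the 56 inputs gives matching results.
verdict: equivalent


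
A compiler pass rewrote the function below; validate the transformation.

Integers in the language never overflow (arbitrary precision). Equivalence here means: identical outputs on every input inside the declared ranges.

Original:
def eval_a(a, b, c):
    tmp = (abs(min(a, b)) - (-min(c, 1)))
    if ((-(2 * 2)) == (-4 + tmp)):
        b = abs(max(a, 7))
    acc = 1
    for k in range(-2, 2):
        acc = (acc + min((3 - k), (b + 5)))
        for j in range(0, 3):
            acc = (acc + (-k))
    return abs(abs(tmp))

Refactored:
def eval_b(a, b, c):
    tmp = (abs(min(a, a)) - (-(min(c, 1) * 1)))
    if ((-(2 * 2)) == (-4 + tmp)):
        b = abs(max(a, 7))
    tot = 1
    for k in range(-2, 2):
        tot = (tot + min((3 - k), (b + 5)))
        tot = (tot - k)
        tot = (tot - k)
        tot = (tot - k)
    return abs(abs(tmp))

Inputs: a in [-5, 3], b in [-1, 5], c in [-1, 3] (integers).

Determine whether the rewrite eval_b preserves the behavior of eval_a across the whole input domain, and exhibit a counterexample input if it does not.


Run the pair on a=0, b=-1, c=-1.
eval_a: tmp := 0 | ((-(2 * 2)) == (-4 + tmp)): true | b := 7 | acc := 1 | iter k=-2: | acc := 6 | iter j=0: | acc := 8 | iter j=1: | acc := 10 | iter j=2: | acc := 12 | iter k=-1: | acc := 16 | iter j=0: | acc := 17 | iter j=1: | acc := 18 | iter j=2: | acc := 19 | iter k=0: | acc := 22 | iter j=0: | acc := 22 | iter j=1: | acc := 22 | iter j=2: | acc := 22 | iter k=1: | acc := 24 | iter j=0: | acc := 23 | iter j=1: | acc := 22 | iter j=2: | acc := 21 | result 0
eval_b: tmp := -1 | ((-(2 * 2)) == (-4 + tmp)): false | tot := 1 | iter k=-2: | tot := 5 | tot := 7 | tot := 9 | tot := 11 | iter k=-1: | tot := 15 | tot := 16 | tot := 17 | tot := 18 | iter k=0: | tot := 21 | tot := 21 | tot := 21 | tot := 21 | iter k=1: | tot := 23 | tot := 22 | tot := 21 | tot := 20 | result 1
0 vs 1 — the two versions disagree here.
verdict: not equivalent; witness: a=0, b=-1, c=-1


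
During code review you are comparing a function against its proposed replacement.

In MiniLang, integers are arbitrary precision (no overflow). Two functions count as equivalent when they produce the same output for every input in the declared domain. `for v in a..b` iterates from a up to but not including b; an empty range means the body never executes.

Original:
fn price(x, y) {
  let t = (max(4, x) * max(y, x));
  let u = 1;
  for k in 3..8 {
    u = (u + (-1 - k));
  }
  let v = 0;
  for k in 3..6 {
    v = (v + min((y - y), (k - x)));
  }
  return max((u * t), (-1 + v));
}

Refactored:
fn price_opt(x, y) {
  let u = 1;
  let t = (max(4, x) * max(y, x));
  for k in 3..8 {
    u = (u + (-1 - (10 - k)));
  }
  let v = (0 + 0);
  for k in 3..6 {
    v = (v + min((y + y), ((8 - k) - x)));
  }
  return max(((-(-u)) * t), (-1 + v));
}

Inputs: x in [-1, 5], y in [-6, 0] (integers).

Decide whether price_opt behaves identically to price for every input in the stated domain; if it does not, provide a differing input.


Input x=1, y=-6: -1 from price versus -37 from price_opt.
verdict: not equivalent; witness: x=1, y=-6


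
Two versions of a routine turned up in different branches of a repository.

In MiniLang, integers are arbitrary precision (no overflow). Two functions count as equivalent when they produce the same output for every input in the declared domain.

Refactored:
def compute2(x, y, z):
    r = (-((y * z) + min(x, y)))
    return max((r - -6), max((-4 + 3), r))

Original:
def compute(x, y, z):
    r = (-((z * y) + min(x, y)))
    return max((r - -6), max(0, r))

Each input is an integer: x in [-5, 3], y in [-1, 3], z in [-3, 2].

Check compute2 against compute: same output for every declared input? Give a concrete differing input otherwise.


Input x=1, y=3, z=2: 0 from compute versus -1 from compute2.
verdict: not equivalent; witness: x=1, y=3, z=2


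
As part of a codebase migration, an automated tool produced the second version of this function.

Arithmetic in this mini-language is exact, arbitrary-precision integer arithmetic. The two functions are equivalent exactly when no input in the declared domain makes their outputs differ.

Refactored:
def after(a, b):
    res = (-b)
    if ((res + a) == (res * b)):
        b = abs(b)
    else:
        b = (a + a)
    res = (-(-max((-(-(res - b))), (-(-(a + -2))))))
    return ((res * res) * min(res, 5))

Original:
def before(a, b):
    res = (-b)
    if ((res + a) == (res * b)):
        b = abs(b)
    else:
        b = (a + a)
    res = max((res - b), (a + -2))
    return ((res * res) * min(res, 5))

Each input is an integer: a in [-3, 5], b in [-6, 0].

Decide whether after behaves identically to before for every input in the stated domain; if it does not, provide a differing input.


Side by side, the visible changes include: same computation, different form.
As a probe, take a=-1, b=-4: before runs res = 4; ((res + a) == (res * b)) -> false; b = -2; res = 6; return 180; after runs res = 4; ((res + a) == (res * b)) -> false; b = -2; res = 6; return 180; both end at 180.
Checked all 63 inputs in the declared domain: the outputs agree on every one.
verdict: equivalent


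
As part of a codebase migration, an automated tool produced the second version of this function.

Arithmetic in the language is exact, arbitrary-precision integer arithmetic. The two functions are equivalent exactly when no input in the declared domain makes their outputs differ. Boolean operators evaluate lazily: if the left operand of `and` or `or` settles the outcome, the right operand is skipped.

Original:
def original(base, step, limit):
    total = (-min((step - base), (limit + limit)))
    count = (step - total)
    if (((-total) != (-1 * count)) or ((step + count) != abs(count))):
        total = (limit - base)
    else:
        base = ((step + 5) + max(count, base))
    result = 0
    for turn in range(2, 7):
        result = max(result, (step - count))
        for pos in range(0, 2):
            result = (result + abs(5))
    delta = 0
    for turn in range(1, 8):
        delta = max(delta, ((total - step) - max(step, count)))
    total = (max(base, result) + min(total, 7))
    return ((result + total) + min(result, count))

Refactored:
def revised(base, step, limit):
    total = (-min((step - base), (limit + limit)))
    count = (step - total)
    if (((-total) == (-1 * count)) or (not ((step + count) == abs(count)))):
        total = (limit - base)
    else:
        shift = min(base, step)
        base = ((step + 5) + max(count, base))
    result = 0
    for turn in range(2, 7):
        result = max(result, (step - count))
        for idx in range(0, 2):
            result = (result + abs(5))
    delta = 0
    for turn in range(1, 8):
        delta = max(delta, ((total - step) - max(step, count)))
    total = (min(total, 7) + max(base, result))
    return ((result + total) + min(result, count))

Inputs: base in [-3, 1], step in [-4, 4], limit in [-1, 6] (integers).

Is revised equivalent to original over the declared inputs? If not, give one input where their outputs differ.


The rewrite breaks on base=-3, step=0, limit=0, where the results are 100 and 103.
original: total = 0; count = 0; (((-total) != (-1 * count)) or ((step + count) != abs(count))) -> false; base = 5; result = 0; [turn=2]; result = 0; [pos=0]; result = 5; [pos=1]; result = 10; [turn=3]; result = 10; [pos=0]; result = 15; [pos=1]; result = 20; [turn=4]; result = 20; [pos=0]; result = 25; [pos=1]; result = 30; [turn=5]; result = 30; [pos=0]; result = 35; [pos=1]; result = 40; [turn=6]; result = 40; [pos=0]; result = 45; [pos=1]; result = 50; delta = 0; [turn=1]; delta = 0; [turn=2]; delta = 0; [turn=3]; delta = 0; [turn=4]; delta = 0; [turn=5]; delta = 0; [turn=6]; delta = 0; [turn=7]; delta = 0; total = 50; return 100
revised: total = 0; count = 0; (((-total) == (-1 * count)) or (not ((step + count) == abs(count)))) -> true; total = 3; result = 0; [turn=2]; result = 0; [idx=0]; result = 5; [idx=1]; result = 10; [turn=3]; result = 10; [idx=0]; result = 15; [idx=1]; result = 20; [turn=4]; result = 20; [idx=0]; result = 25; [idx=1]; result = 30; [turn=5]; result = 30; [idx=0]; result = 35; [idx=1]; result = 40; [turn=6]; result = 40; [idx=0]; result = 45; [idx=1]; result = 50; delta = 0; [turn=1]; delta = 3; [turn=2]; delta = 3; [turn=3]; delta = 3; [turn=4]; delta = 3; [turn=5]; delta = 3; [turn=6]; delta = 3; [turn=7]; delta = 3; total = 53; return 103
verdict: not equivalent; witness: base=-3, step=0, limit=0


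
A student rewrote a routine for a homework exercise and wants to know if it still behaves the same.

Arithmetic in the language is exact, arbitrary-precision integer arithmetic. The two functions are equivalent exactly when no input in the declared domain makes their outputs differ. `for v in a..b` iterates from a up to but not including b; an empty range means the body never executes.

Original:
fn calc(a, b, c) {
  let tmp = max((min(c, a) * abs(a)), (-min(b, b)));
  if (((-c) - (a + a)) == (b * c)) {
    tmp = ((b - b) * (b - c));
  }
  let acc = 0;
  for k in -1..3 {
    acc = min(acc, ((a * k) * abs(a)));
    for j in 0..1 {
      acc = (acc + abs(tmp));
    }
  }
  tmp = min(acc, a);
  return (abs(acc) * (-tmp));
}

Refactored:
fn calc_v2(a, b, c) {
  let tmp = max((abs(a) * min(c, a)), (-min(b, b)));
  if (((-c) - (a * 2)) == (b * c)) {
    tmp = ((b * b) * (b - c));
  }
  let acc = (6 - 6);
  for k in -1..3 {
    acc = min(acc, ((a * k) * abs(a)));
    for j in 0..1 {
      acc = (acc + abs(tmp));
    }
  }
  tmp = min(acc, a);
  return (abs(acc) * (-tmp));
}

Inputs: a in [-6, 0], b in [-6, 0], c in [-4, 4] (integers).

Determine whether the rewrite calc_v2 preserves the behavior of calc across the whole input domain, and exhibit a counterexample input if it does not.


Run the pair on a=-6, b=-5, c=-3.
calc: tmp=5, then (((-c) - (a + a)) == (b * c)) is true, then tmp=0, then acc=0, then (k=-1), then acc=0, then (j=0), then acc=0, then (k=0), then acc=0, then (j=0), then acc=0, then (k=1), then acc=-36, then (j=0), then acc=-36, then (k=2), then acc=-72, then (j=0), then acc=-72, then tmp=-72, then returns 5184
calc_v2: tmp=5, then (((-c) - (a * 2)) == (b * c)) is true, then tmp=-50, then acc=0, then (k=-1), then acc=0, then (j=0), then acc=50, then (k=0), then acc=0, then (j=0), then acc=50, then (k=1), then acc=-36, then (j=0), then acc=14, then (k=2), then acc=-72, then (j=0), then acc=-22, then tmp=-22, then returns 484
5184 != 484, so the rewrite changes behavior.
verdict: not equivalent; witness: a=-6, b=-5, c=-3


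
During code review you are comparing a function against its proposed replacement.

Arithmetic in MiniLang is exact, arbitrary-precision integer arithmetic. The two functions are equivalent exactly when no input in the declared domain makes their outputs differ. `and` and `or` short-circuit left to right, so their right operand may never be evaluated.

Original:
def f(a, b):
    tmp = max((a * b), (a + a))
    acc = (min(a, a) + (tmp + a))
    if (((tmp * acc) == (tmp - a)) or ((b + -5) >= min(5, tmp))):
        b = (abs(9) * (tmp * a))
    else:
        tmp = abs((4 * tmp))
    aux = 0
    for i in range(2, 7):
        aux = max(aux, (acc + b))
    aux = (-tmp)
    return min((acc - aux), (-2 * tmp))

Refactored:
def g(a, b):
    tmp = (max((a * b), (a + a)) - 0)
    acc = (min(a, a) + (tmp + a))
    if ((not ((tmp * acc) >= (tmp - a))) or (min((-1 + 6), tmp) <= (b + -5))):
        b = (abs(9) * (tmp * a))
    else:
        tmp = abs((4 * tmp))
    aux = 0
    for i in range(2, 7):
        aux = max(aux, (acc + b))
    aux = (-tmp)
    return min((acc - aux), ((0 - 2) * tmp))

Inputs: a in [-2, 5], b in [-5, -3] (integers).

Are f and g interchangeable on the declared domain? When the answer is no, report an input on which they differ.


Run the pair on a=-1, b=-3.
f: tmp := 3 | acc := 1 | (((tmp * acc) == (tmp - a)) or ((b + -5) >= min(5, tmp))): false | tmp := 12 | aux := 0 | iter i=2: | aux := 0 | iter i=3: | aux := 0 | iter i=4: | aux := 0 | iter i=5: | aux := 0 | iter i=6: | aux := 0 | aux := -12 | result -24
g: tmp := 3 | acc := 1 | ((not ((tmp * acc) >= (tmp - a))) or (min((-1 + 6), tmp) <= (b + -5))): true | b := -27 | aux := 0 | iter i=2: | aux := 0 | iter i=3: | aux := 0 | iter i=4: | aux := 0 | iter i=5: | aux := 0 | iter i=6: | aux := 0 | aux := -3 | result -6
-24 vs -6 — the two versions disagree here.
verdict: not equivalent; witness: a=-1, b=-3


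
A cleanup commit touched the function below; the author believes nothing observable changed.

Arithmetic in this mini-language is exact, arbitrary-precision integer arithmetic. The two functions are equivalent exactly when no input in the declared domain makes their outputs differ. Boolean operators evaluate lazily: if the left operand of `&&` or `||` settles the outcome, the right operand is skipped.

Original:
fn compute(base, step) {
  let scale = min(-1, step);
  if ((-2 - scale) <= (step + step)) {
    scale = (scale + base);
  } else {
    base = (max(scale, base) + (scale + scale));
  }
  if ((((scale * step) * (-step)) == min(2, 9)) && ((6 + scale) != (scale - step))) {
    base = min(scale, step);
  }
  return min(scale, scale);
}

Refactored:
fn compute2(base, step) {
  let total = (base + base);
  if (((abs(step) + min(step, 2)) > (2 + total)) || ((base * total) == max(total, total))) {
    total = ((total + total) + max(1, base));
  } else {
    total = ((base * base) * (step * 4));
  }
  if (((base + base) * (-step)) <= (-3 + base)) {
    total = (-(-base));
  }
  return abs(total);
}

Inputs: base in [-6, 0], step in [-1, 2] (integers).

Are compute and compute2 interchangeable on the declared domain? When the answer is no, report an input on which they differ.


Consider the input base=-6, step=-1.
compute: scale becomes -1; next ((-2 - scale) <= (step + step)) evaluates to false; next base becomes -3; next ((((scale * step) * (-step)) == min(2, 9)) && ((6 + scale) != (scale - step))) evaluates to false; next final value -1
compute2: total becomes -12; next (((abs(step) + min(step, 2)) > (2 + total)) || ((base * total) == max(total, total))) evaluates to true; next total becomes -23; next (((base + base) * (-step)) <= (-3 + base)) evaluates to true; next total becomes -6; next final value 6
-1 and 6 differ, so these are not the same function on this domain.
verdict: not equivalent; witness: base=-6, step=-1


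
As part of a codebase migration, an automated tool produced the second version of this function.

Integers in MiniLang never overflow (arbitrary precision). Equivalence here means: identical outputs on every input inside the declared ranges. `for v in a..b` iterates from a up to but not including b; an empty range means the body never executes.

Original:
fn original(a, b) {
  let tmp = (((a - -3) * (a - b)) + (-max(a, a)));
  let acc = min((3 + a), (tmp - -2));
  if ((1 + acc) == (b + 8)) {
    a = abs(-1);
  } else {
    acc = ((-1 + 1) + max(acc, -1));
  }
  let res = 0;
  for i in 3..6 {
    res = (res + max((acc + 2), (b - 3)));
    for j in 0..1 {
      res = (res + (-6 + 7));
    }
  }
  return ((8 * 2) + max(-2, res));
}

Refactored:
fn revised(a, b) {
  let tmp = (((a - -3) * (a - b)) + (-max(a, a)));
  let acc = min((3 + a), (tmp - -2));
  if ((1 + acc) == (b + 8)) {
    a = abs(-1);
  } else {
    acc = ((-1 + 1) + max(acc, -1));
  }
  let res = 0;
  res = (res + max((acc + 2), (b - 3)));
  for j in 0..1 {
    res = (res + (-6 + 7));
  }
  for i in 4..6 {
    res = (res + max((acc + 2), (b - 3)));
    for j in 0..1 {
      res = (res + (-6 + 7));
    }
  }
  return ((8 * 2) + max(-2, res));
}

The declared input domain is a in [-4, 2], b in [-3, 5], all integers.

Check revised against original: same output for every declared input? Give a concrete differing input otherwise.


Comparing the listings, the differences include: constant usage differs; also min/max/abs usage differs; also arithmetic usage differs; also loop structure differs; also statement counts differ.
Tracing a=-3, b=5: original: tmp = 3; acc = 0; ((1 + acc) == (b + 8)) -> false; acc = 0; res = 0; [i=3]; res = 2; [j=0]; res = 3; [i=4]; res = 5; [j=0]; res = 6; [i=5]; res = 8; [j=0]; res = 9; return 25 | revised: tmp = 3; acc = 0; ((1 + acc) == (b + 8)) -> false; acc = 0; res = 0; res = 2; [j=0]; res = 3; [i=4]; res = 5; [j=0]; res = 6; [i=5]; res = 8; [j=0]; res = 9; return 25 — matching result 25.
Checked all 63 inputs in the declared domain: the outputs agree on every one.
verdict: equivalent


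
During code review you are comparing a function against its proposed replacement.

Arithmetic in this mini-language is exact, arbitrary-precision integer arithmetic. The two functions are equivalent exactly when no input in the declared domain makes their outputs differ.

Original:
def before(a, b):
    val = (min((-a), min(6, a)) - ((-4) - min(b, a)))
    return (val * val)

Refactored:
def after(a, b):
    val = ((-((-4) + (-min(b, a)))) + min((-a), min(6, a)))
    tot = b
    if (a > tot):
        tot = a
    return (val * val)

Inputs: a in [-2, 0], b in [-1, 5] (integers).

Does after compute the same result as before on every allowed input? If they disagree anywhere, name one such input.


The two versions differ — the changes include statement counts differ; and arithmetic usage differs; and branching structure differs; and local variable names differ; and comparison usage differs.
One worked example (a=-2, b=1) — before: val := 0 | result 0; after: val := 0 | tot := 1 | (a > tot): false | result 0; agreement on 0.
Every one of the 21 inputs gives matching results.
verdict: equivalent


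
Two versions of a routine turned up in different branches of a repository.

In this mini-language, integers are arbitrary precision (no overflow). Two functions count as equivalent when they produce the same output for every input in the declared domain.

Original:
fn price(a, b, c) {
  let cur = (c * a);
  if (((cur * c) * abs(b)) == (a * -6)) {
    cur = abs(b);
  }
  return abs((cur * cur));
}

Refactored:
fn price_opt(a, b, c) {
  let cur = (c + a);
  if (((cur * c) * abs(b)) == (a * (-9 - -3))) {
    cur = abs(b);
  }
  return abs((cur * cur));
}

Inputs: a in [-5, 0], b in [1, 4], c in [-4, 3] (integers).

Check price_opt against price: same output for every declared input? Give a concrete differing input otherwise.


These are not equivalent — on a=-5, b=1, c=-4 the outputs split (400 vs 81).
price: cur = 20; (((cur * c) * abs(b)) == (a * -6)) -> false; return 400
price_opt: cur = -9; (((cur * c) * abs(b)) == (a * (-9 - -3))) -> false; return 81
verdict: not equivalent; witness: a=-5, b=1, c=-4


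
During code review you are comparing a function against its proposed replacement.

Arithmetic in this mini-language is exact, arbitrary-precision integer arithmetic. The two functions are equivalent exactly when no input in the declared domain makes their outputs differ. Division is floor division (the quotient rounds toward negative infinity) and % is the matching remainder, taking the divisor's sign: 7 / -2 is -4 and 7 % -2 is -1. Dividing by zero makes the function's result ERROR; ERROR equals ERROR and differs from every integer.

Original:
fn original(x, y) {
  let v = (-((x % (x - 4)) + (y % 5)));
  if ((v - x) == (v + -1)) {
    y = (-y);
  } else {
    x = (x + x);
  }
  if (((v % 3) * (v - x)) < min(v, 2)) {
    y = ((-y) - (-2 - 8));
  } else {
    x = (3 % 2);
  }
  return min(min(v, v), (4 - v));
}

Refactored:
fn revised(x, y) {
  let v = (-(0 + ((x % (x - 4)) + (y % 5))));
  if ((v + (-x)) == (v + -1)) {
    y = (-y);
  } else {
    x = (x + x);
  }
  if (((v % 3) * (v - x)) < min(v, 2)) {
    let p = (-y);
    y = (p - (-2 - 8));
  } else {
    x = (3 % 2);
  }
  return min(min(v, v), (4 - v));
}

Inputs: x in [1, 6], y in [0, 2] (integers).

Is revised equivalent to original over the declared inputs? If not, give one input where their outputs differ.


The two versions differ — the changes include local variable names differ; statement counts differ; constant usage differs; arithmetic usage differs.
Spot check at x=2, y=0 — original: v=0, then ((v - x) == (v + -1)) is false, then x=4, then (((v % 3) * (v - x)) < min(v, 2)) is false, then x=1, then returns 0. revised: v=0, then ((v + (-x)) == (v + -1)) is false, then x=4, then (((v % 3) * (v - x)) < min(v, 2)) is false, then x=1, then returns 0. Both give 0.
Across all 18 domain points the two functions coincide.
verdict: equivalent


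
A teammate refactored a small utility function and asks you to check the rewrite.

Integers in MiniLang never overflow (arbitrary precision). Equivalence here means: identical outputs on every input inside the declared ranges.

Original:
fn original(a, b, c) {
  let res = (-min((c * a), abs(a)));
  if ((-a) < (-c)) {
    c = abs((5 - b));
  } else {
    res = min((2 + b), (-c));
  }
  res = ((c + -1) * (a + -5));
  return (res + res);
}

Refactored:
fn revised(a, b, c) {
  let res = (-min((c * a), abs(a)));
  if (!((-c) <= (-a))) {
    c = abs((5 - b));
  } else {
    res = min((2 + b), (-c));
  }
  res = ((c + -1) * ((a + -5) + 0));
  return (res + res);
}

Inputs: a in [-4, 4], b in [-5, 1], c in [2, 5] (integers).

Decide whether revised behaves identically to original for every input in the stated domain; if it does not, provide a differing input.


Comparing the listings, the differences include: boolean connective usage differs, and arithmetic usage differs, and constant usage differs, and comparison usage differs.
One worked example (a=4, b=-1, c=3) — original: res := -4 | ((-a) < (-c)): true | c := 6 | res := -5 | result -10; revised: res := -4 | (!((-c) <= (-a))): true | c := 6 | res := -5 | result -10; agreement on -10.
An exhaustive pass over the 252 declared inputs shows identical outputs.
verdict: equivalent


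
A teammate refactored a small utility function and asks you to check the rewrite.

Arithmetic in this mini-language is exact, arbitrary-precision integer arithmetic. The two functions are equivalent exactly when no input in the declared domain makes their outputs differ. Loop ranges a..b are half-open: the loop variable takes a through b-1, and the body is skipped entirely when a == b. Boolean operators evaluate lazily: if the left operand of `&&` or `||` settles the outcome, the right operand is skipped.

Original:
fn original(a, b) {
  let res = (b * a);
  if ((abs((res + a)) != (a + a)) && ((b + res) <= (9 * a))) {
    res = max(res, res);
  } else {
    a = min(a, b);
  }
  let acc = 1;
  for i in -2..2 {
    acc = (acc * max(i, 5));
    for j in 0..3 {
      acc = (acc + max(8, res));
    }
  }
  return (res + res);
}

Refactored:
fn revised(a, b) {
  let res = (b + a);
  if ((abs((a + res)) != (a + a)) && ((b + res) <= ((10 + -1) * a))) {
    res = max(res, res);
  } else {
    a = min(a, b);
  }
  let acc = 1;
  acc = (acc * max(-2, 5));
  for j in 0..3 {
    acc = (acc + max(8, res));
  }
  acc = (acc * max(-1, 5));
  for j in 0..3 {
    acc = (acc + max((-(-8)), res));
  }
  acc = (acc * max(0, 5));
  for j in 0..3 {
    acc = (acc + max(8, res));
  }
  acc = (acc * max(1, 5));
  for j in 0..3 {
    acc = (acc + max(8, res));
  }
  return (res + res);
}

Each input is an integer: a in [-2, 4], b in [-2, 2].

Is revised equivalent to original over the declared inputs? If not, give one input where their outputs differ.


Consider the input a=-2, b=-2.
original: res = 4; ((abs((res + a)) != (a + a)) && ((b + res) <= (9 * a))) -> false; a = -2; acc = 1; [i=-2]; acc = 5; [j=0]; acc = 13; [j=1]; acc = 21; [j=2]; acc = 29; [i=-1]; acc = 145; [j=0]; acc = 153; [j=1]; acc = 161; [j=2]; acc = 169; [i=0]; acc = 845; [j=0]; acc = 853; [j=1]; acc = 861; [j=2]; acc = 869; [i=1]; acc = 4345; [j=0]; acc = 4353; [j=1]; acc = 4361; [j=2]; acc = 4369; return 8
revised: res = -4; ((abs((a + res)) != (a + a)) && ((b + res) <= ((10 + -1) * a))) -> false; a = -2; acc = 1; acc = 5; [j=0]; acc = 13; [j=1]; acc = 21; [j=2]; acc = 29; acc = 145; [j=0]; acc = 153; [j=1]; acc = 161; [j=2]; acc = 169; acc = 845; [j=0]; acc = 853; [j=1]; acc = 861; [j=2]; acc = 869; acc = 4345; [j=0]; acc = 4353; [j=1]; acc = 4361; [j=2]; acc = 4369; return -8
8 against -8: the behavior changed.
verdict: not equivalent; witness: a=-2, b=-2


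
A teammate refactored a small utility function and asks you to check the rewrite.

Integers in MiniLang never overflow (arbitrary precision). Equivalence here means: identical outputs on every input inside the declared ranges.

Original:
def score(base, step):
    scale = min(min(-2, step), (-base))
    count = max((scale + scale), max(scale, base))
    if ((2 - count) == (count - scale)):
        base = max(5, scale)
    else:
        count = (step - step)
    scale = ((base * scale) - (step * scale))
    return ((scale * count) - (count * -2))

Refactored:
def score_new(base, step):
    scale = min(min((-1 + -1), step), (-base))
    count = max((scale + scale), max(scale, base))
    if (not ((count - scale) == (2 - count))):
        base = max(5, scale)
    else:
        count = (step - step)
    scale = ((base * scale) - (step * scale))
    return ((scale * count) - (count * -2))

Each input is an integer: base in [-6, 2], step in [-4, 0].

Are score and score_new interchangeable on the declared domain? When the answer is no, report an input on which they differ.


The rewrite breaks on base=-6, step=-4, where the results are 0 and 136.
score: scale := -4 | count := -4 | ((2 - count) == (count - scale)): false | count := 0 | scale := 8 | result 0
score_new: scale := -4 | count := -4 | (not ((count - scale) == (2 - count))): true | base := 5 | scale := -36 | result 136
verdict: not equivalent; witness: base=-6, step=-4


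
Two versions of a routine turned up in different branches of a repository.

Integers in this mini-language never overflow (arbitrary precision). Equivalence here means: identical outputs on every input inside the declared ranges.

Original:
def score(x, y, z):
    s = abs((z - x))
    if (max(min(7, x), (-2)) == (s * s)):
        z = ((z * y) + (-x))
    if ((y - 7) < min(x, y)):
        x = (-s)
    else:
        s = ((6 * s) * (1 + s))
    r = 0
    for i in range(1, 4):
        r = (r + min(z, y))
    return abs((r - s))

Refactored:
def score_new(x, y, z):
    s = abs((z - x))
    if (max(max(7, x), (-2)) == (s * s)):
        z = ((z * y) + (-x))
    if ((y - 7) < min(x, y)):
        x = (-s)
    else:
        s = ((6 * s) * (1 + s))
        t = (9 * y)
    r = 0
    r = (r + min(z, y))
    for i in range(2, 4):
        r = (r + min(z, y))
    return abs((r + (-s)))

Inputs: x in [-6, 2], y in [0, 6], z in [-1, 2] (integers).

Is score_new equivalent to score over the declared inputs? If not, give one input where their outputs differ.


Evaluate both at x=1, y=0, z=0.
score: s = 1; (max(min(7, x), (-2)) == (s * s)) -> true; z = -1; ((y - 7) < min(x, y)) -> true; x = -1; r = 0; [i=1]; r = -1; [i=2]; r = -2; [i=3]; r = -3; return 4
score_new: s = 1; (max(max(7, x), (-2)) == (s * s)) -> false; ((y - 7) < min(x, y)) -> true; x = -1; r = 0; r = 0; [i=2]; r = 0; [i=3]; r = 0; return 1
4 against 1: the behavior changed.
verdict: not equivalent; witness: x=1, y=0, z=0


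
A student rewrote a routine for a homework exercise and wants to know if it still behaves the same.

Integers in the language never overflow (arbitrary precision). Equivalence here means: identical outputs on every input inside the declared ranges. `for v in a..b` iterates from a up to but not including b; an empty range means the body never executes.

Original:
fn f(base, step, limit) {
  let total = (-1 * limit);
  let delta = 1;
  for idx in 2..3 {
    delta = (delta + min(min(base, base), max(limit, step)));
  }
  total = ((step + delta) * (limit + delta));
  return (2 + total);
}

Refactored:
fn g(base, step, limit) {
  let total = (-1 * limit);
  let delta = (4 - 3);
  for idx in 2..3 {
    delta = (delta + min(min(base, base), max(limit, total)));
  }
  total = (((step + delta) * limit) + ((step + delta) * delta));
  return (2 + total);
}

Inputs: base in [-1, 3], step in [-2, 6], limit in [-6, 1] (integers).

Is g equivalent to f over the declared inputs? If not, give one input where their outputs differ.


These are not equivalent — on base=-1, step=-2, limit=-6 the outputs split (23 vs 14).
f: total := 6 | delta := 1 | iter idx=2: | delta := -1 | total := 21 | result 23
g: total := 6 | delta := 1 | iter idx=2: | delta := 0 | total := 12 | result 14
verdict: not equivalent; witness: base=-1, step=-2, limit=-6


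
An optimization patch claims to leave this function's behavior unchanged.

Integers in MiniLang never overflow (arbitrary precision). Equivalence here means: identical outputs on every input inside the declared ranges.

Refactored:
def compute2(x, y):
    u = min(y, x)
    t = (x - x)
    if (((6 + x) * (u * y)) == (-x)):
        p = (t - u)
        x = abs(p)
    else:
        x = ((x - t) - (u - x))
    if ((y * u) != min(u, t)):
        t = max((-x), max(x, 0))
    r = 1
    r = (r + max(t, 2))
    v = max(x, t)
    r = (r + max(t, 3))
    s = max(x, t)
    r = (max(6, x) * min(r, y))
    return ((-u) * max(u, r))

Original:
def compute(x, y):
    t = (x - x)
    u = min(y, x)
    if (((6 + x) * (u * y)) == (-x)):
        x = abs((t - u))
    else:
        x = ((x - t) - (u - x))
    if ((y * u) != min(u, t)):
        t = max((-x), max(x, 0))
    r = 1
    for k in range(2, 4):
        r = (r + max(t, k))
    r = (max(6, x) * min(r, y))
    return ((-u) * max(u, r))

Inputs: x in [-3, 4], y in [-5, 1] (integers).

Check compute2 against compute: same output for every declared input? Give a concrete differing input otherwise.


Behavior is preserved: although arithmetic usage differs; loop structure differs; local variable names differ; statement counts differ; min/max/abs usage differs; constant usage differs, the outputs never diverge.
As a probe, take x=-3, y=-4: compute runs t becomes 0; next u becomes -4; next (((6 + x) * (u * y)) == (-x)) evaluates to false; next x becomes -2; next ((y * u) != min(u, t)) evaluates to true; next t becomes 2; next r becomes 1; next at k=2:; next r becomes 3; next at k=3:; next r becomes 6; next r becomes -24; next final value -16; compute2 runs u becomes -4; next t becomes 0; next (((6 + x) * (u * y)) == (-x)) evaluates to false; next x becomes -2; next ((y * u) != min(u, t)) evaluates to true; next t becomes 2; next r becomes 1; next r becomes 3; next v becomes 2; next r becomes 6; next s becomes 2; next r becomes -24; next final value -16; both end at -16.
Every one of the 56 inputs gives matching results.
verdict: equivalent


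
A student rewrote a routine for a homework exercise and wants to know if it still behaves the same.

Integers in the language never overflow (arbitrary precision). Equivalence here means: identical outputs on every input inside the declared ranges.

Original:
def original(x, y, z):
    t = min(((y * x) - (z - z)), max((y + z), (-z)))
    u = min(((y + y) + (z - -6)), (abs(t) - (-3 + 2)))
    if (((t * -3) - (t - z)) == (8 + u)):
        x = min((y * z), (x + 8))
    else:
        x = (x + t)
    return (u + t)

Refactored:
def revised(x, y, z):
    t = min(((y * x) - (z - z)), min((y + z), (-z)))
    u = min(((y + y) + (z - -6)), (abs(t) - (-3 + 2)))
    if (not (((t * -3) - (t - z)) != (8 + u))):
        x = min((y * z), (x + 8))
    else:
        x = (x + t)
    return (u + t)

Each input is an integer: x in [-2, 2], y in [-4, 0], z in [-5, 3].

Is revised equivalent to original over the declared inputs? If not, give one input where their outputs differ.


Evaluate both at x=-2, y=-4, z=-5.
original: t := 5 | u := -7 | (((t * -3) - (t - z)) == (8 + u)): false | x := 3 | result -2
revised: t := -9 | u := -7 | (not (((t * -3) - (t - z)) != (8 + u))): false | x := -11 | result -16
-2 != -16, so the rewrite changes behavior.
verdict: not equivalent; witness: x=-2, y=-4, z=-5


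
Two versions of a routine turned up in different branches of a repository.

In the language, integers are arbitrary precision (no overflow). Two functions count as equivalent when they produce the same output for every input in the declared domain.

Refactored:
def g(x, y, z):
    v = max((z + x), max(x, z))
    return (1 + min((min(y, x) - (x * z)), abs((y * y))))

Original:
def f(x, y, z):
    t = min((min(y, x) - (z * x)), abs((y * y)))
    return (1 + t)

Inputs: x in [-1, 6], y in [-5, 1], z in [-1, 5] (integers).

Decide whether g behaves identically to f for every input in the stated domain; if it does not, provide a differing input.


This is a faithful refactor — min/max/abs usage differs; also arithmetic usage differs; also local variable names differ, but the computed results match everywhere.
Tracing x=3, y=-3, z=5: f: t := -18 | result -17 | g: v := 8 | result -17 — matching result -17.
Every one of the 392 inputs gives matching results.
verdict: equivalent


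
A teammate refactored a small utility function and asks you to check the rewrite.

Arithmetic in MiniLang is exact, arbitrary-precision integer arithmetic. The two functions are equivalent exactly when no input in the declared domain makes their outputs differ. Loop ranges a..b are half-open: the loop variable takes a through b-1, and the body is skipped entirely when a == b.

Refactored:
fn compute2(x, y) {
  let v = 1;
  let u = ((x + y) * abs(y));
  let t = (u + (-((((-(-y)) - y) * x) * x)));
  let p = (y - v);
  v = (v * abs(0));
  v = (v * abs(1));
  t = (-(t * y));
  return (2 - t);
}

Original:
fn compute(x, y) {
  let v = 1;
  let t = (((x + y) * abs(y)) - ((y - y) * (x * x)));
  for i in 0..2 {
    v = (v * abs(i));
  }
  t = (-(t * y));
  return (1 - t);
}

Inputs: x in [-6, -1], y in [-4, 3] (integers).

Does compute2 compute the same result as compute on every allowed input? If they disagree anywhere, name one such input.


Not equivalent: x=-6, y=-4 separates them (161 vs 162).
compute: v becomes 1; next t becomes -40; next at i=0:; next v becomes 0; next at i=1:; next v becomes 0; next t becomes -160; next final value 161
compute2: v becomes 1; next u becomes -40; next t becomes -40; next p becomes -5; next v becomes 0; next v becomes 0; next t becomes -160; next final value 162
verdict: not equivalent; witness: x=-6, y=-4


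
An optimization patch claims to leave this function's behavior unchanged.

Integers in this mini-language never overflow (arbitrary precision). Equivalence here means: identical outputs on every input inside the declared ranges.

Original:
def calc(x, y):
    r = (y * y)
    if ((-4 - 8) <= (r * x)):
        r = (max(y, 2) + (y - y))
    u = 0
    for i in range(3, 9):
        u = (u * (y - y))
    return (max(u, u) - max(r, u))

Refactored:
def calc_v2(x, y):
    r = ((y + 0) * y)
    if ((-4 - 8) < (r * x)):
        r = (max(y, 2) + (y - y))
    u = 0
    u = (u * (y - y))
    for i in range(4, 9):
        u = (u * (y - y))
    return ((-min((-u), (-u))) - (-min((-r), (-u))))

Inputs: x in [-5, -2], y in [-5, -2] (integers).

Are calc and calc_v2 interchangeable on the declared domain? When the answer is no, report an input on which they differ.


Consider the input x=-3, y=-2.
calc: r = 4; ((-4 - 8) <= (r * x)) -> true; r = 2; u = 0; [i=3]; u = 0; [i=4]; u = 0; [i=5]; u = 0; [i=6]; u = 0; [i=7]; u = 0; [i=8]; u = 0; return -2
calc_v2: r = 4; ((-4 - 8) < (r * x)) -> false; u = 0; u = 0; [i=4]; u = 0; [i=5]; u = 0; [i=6]; u = 0; [i=7]; u = 0; [i=8]; u = 0; return -4
-2 != -4, so the rewrite changes behavior.
verdict: not equivalent; witness: x=-3, y=-2
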